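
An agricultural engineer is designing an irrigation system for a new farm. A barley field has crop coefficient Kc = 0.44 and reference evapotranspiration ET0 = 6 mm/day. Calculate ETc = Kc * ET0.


ETc = Kc * ET0
    = 0.44 * 6
    = 2.64 mm/day


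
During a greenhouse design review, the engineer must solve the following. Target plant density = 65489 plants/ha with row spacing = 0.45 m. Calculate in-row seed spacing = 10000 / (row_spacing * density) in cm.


spacing = 10000 / (row_sp * density)
        = 10000 / (0.45 * 65489)
        = 10000 / 29470.05
        = 0.33933 m = 33.93 cm


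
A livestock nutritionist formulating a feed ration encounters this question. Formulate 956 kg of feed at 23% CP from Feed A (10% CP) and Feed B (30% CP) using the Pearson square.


parts_A = CP_b - target = 30 - 23 = 7
parts_B = target - CP_a = 23 - 10 = 13
total_parts = 7 + 13 = 20
Feed A = 956 * 7 / 20 = 334.60 kg
Feed B = 956 * 13 / 20 = 621.40 kg

334.60 kg


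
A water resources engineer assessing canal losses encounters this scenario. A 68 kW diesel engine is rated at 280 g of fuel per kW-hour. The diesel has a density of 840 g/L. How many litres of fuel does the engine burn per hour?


FC = P * BSFC / rho_fuel
   = 68 * 280 / 840
   = 19040 / 840
   = 22.67 L/h


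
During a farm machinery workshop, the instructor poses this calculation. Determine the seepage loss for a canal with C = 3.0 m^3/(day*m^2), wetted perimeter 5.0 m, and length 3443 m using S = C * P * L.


S = C * P * L
  = 3.0 * 5.0 * 3443
  = 51645 m^3/day


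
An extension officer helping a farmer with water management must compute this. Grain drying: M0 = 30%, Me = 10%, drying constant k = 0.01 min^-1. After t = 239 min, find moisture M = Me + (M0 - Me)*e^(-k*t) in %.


M = Me + (M0 - Me) * e^(-k*t)
  = 10 + (30 - 10) * e^(-0.01*239)
  = 10 + 20 * e^(-2.390)
  = 10 + 20 * 0.09163
  = 10 + 1.8326
  = 11.83%


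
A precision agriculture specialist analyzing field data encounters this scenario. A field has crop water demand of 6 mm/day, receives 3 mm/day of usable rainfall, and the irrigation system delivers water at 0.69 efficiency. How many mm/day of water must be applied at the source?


IWR = (ETc - Pe) / Ea
    = (6 - 3) / 0.69
    = 3 / 0.69
    = 4.35 mm/day


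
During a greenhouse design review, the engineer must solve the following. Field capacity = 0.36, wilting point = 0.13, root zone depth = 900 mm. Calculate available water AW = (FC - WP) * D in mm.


AW = (FC - WP) * D
   = (0.36 - 0.13) * 900
   = 0.23 * 900
   = 207 mm


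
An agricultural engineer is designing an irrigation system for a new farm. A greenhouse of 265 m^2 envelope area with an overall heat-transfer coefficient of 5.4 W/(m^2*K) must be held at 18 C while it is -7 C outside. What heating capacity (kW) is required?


dT = 18 - (-7) = 25 K
Q = U * A * dT
  = 5.4 * 265 * 25
  = 35775 W = 35.78 kW


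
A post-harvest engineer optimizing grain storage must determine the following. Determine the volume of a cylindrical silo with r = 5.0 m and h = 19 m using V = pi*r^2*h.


V = pi * r^2 * h
  = pi * 5.0^2 * 19
  = pi * 25 * 19
  = 1492.26 m^3


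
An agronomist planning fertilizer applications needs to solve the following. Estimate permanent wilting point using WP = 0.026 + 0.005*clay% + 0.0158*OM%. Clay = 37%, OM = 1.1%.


WP = 0.026 + 0.005*37 + 0.0158*1.1
   = 0.026 + 0.1850 + 0.0174
   = 0.2284


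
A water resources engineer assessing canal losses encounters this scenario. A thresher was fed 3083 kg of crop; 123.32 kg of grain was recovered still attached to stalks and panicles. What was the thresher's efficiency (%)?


eta = (total - unthreshed) / total * 100
    = (3083 - 123.32) / 3083 * 100
    = 2959.68 / 3083 * 100
    = 96%


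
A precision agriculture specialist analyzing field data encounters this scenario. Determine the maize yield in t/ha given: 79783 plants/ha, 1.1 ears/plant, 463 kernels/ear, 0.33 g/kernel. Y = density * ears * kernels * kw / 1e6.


Y = density * ears * kernels * kw
  = 79783 * 1.1 * 463 * 0.33 g/ha
  = 13409049.03 g/ha
  = 13409.05 kg/ha = 13.41 t/ha


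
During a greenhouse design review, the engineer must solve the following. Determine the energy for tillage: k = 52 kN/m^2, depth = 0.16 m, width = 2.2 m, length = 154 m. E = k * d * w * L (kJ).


E = k * d * w * L
  = 52 * 0.16 * 2.2 * 154
  = 2818.82 kJ


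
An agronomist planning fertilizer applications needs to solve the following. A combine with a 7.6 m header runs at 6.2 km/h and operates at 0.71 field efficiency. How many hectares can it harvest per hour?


C = w * v * eta_f / 10
  = 7.6 * 6.2 * 0.71 / 10
  = 33.46 / 10
  = 3.35 ha/h


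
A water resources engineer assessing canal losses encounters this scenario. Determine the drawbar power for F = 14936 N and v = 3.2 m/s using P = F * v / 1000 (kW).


P = F * v / 1000
  = 14936 * 3.2 / 1000
  = 47795.20 / 1000
  = 47.80 kW


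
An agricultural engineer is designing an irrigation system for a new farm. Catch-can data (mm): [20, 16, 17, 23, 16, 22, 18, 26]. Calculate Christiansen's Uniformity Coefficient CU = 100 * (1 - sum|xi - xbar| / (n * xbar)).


xbar = 158 / 8 = 19.750
sum|xi - xbar| = 24
CU = 100 * (1 - 24 / (8 * 19.750))
   = 100 * (1 - 0.1519)
   = 84.81%


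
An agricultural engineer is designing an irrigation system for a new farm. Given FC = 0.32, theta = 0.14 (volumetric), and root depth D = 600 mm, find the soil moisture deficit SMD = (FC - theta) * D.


SMD = (FC - theta) * D
    = (0.32 - 0.14) * 600
    = 0.180 * 600
    = 108 mm


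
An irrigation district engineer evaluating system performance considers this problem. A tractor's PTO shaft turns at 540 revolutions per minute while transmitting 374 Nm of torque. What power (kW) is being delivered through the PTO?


P = 2*pi*n*T / 60000
  = 2*pi * 540 * 374 / 60000
  = 1268952.10 / 60000
  = 21.15 kW


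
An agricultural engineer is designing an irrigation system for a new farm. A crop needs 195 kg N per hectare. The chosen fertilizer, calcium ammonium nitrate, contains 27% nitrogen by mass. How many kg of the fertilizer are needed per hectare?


Rate = N_required / (N_content / 100)
     = 195 / (27 / 100)
     = 195 / 0.27
     = 722.22 kg/ha


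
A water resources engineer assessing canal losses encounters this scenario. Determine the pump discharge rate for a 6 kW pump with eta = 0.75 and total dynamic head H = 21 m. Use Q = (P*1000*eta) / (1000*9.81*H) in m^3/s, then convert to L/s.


Q = (P * 1000 * eta) / (rho * g * H)
  = (6 * 1000 * 0.75) / (1000 * 9.81 * 21)
  = 4500 / 206010
  = 0.02184 m^3/s = 21.84 L/s


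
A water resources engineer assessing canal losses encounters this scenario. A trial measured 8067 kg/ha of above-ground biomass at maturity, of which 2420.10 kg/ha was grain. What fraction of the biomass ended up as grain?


HI = grain_yield / biomass
   = 2420.10 / 8067
   = 0.30


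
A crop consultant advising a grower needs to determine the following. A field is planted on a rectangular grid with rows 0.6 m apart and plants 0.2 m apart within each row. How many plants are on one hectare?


D = 10000 / (row_sp * plant_sp)
  = 10000 / (0.6 * 0.2)
  = 10000 / 0.1200
  = 83333.33 plants/ha


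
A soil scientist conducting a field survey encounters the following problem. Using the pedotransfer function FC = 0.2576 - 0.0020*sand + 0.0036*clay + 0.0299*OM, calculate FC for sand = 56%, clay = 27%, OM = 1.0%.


FC = 0.2576 - 0.0020*56 + 0.0036*27 + 0.0299*1.0
   = 0.2576 - 0.1120 + 0.0972 + 0.0299
   = 0.2727


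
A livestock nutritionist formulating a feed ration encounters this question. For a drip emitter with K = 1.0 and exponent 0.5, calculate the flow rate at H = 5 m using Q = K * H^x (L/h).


Q = K * H^x
  = 1.0 * 5^0.5
  = 1.0 * 2.2361
  = 2.24 L/h


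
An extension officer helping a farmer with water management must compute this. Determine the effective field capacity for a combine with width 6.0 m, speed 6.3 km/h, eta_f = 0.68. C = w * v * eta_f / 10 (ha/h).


C = w * v * eta_f / 10
  = 6.0 * 6.3 * 0.68 / 10
  = 25.70 / 10
  = 2.57 ha/h


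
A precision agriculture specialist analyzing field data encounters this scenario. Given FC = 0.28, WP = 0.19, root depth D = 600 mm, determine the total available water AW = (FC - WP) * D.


AW = (FC - WP) * D
   = (0.28 - 0.19) * 600
   = 0.09 * 600
   = 54 mm


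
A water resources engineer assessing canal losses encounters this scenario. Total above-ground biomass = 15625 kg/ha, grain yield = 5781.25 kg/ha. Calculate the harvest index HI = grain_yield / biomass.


HI = grain_yield / biomass
   = 5781.25 / 15625
   = 0.37


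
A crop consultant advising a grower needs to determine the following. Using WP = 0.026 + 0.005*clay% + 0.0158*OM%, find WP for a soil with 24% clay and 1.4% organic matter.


WP = 0.026 + 0.005*24 + 0.0158*1.4
   = 0.026 + 0.1200 + 0.0221
   = 0.1681


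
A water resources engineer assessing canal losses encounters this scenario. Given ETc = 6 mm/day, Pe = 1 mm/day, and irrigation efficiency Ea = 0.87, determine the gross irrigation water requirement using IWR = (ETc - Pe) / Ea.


IWR = (ETc - Pe) / Ea
    = (6 - 1) / 0.87
    = 5 / 0.87
    = 5.75 mm/day


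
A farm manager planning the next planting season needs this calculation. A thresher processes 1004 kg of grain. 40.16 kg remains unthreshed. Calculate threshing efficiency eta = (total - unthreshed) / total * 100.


eta = (total - unthreshed) / total * 100
    = (1004 - 40.16) / 1004 * 100
    = 963.84 / 1004 * 100
    = 96%


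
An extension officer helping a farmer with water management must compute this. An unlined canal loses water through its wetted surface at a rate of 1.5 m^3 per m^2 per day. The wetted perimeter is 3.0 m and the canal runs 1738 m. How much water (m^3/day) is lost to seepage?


S = C * P * L
  = 1.5 * 3.0 * 1738
  = 7821 m^3/day


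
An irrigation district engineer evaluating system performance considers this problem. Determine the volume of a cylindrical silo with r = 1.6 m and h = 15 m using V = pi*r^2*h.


V = pi * r^2 * h
  = pi * 1.6^2 * 15
  = pi * 2.56 * 15
  = 120.64 m^3


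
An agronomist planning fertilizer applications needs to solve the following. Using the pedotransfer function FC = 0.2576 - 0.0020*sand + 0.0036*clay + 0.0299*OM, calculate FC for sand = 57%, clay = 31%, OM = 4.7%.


FC = 0.2576 - 0.0020*57 + 0.0036*31 + 0.0299*4.7
   = 0.2576 - 0.1140 + 0.1116 + 0.1405
   = 0.3957


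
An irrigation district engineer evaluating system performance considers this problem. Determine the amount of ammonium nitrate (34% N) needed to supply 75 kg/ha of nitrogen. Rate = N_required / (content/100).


Rate = N_required / (N_content / 100)
     = 75 / (34 / 100)
     = 75 / 0.34
     = 220.59 kg/ha


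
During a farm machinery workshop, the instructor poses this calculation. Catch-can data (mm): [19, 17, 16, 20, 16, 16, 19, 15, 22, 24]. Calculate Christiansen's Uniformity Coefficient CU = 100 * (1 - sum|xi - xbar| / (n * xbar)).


xbar = 184 / 10 = 18.400
sum|xi - xbar| = 24
CU = 100 * (1 - 24 / (10 * 18.400))
   = 100 * (1 - 0.1304)
   = 86.96%


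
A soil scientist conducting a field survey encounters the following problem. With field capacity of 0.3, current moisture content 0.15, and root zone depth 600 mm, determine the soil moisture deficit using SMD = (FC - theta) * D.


SMD = (FC - theta) * D
    = (0.3 - 0.15) * 600
    = 0.150 * 600
    = 90 mm


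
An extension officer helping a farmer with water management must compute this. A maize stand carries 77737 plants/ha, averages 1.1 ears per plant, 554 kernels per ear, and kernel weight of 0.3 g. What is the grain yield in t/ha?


Y = density * ears * kernels * kw
  = 77737 * 1.1 * 554 * 0.3 g/ha
  = 14211878.34 g/ha
  = 14211.88 kg/ha = 14.21 t/ha


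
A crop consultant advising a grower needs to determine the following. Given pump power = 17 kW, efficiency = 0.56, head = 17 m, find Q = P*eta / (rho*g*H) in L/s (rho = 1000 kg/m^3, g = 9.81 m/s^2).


Q = (P * 1000 * eta) / (rho * g * H)
  = (17 * 1000 * 0.56) / (1000 * 9.81 * 17)
  = 9520 / 166770
  = 0.05708 m^3/s = 57.08 L/s


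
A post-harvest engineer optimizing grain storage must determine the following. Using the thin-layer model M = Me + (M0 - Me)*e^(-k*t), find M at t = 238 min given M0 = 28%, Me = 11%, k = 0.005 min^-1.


M = Me + (M0 - Me) * e^(-k*t)
  = 11 + (28 - 11) * e^(-0.005*238)
  = 11 + 17 * e^(-1.190)
  = 11 + 17 * 0.30422
  = 11 + 5.1718
  = 16.17%


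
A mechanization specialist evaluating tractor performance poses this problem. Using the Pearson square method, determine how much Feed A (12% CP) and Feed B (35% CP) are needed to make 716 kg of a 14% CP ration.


parts_A = CP_b - target = 35 - 14 = 21
parts_B = target - CP_a = 14 - 12 = 2
total_parts = 21 + 2 = 23
Feed A = 716 * 21 / 23 = 653.74 kg
Feed B = 716 * 2 / 23 = 62.26 kg

653.74 kg


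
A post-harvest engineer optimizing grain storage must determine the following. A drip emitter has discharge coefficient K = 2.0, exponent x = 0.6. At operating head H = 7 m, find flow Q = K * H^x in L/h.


Q = K * H^x
  = 2.0 * 7^0.6
  = 2.0 * 3.2141
  = 6.43 L/h


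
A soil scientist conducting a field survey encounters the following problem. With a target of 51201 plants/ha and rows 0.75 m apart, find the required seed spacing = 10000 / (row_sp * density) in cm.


spacing = 10000 / (row_sp * density)
        = 10000 / (0.75 * 51201)
        = 10000 / 38400.75
        = 0.26041 m = 26.04 cm


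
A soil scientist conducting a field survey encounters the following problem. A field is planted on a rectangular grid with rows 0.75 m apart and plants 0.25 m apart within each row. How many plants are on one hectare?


D = 10000 / (row_sp * plant_sp)
  = 10000 / (0.75 * 0.25)
  = 10000 / 0.1875
  = 53333.33 plants/ha


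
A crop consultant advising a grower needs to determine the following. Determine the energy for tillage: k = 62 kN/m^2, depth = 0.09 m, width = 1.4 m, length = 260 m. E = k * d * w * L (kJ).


E = k * d * w * L
  = 62 * 0.09 * 1.4 * 260
  = 2031.12 kJ


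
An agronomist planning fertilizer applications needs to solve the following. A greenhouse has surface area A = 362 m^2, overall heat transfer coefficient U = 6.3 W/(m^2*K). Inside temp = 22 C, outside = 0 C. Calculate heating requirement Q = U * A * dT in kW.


dT = 22 - (0) = 22 K
Q = U * A * dT
  = 6.3 * 362 * 22
  = 50173.20 W = 50.17 kW


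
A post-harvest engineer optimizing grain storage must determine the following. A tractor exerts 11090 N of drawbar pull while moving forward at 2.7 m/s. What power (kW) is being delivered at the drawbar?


P = F * v / 1000
  = 11090 * 2.7 / 1000
  = 29943 / 1000
  = 29.94 kW


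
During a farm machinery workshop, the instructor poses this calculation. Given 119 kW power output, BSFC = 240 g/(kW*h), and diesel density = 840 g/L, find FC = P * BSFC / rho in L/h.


FC = P * BSFC / rho_fuel
   = 119 * 240 / 840
   = 28560 / 840
   = 34 L/h


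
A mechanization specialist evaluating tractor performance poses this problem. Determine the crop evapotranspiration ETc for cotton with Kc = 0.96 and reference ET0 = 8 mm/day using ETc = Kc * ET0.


ETc = Kc * ET0
    = 0.96 * 8
    = 7.68 mm/day


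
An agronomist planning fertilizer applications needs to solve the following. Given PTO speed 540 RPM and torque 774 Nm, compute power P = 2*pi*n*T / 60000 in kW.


P = 2*pi*n*T / 60000
  = 2*pi * 540 * 774 / 60000
  = 2626120.13 / 60000
  = 43.77 kW


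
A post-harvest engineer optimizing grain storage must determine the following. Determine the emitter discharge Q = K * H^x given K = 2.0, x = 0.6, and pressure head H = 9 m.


Q = K * H^x
  = 2.0 * 9^0.6
  = 2.0 * 3.7372
  = 7.47 L/h


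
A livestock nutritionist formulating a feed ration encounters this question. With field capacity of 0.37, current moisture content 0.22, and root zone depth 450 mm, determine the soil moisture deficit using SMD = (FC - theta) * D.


SMD = (FC - theta) * D
    = (0.37 - 0.22) * 450
    = 0.150 * 450
    = 67.50 mm


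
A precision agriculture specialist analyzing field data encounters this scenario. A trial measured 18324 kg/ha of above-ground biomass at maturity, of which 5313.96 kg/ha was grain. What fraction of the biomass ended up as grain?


HI = grain_yield / biomass
   = 5313.96 / 18324
   = 0.29


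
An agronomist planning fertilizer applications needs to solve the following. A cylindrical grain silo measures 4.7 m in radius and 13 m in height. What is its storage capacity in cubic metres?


V = pi * r^2 * h
  = pi * 4.7^2 * 13
  = pi * 22.09 * 13
  = 902.17 m^3


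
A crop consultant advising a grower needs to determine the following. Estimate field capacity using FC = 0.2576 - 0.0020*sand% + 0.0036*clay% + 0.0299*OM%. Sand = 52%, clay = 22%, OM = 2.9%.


FC = 0.2576 - 0.0020*52 + 0.0036*22 + 0.0299*2.9
   = 0.2576 - 0.1040 + 0.0792 + 0.0867
   = 0.3195


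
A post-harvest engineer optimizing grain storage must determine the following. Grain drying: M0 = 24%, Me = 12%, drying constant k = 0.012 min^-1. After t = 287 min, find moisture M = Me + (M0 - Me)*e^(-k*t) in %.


M = Me + (M0 - Me) * e^(-k*t)
  = 12 + (24 - 12) * e^(-0.012*287)
  = 12 + 12 * e^(-3.444)
  = 12 + 12 * 0.03194
  = 12 + 0.3832
  = 12.38%


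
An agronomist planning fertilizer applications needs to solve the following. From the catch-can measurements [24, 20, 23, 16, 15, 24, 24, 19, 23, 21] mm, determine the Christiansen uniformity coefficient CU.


xbar = 209 / 10 = 20.900
sum|xi - xbar| = 27.200
CU = 100 * (1 - 27.200 / (10 * 20.900))
   = 100 * (1 - 0.1301)
   = 86.99%


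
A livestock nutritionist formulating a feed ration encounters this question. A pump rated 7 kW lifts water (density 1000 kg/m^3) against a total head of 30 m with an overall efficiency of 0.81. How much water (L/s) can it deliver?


Q = (P * 1000 * eta) / (rho * g * H)
  = (7 * 1000 * 0.81) / (1000 * 9.81 * 30)
  = 5670 / 294300
  = 0.01927 m^3/s = 19.27 L/s


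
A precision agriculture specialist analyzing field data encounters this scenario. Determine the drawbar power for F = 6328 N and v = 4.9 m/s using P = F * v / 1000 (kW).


P = F * v / 1000
  = 6328 * 4.9 / 1000
  = 31007.20 / 1000
  = 31.01 kW


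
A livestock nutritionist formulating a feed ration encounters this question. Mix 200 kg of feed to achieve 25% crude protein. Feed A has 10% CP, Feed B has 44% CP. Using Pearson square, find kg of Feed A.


parts_A = CP_b - target = 44 - 25 = 19
parts_B = target - CP_a = 25 - 10 = 15
total_parts = 19 + 15 = 34
Feed A = 200 * 19 / 34 = 111.76 kg
Feed B = 200 * 15 / 34 = 88.24 kg

111.76 kg


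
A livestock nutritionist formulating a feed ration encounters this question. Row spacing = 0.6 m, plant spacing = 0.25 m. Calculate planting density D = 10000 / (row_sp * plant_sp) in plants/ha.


D = 10000 / (row_sp * plant_sp)
  = 10000 / (0.6 * 0.25)
  = 10000 / 0.1500
  = 66666.67 plants/ha


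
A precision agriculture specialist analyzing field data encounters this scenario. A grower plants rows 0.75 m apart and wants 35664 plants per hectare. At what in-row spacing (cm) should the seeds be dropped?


spacing = 10000 / (row_sp * density)
        = 10000 / (0.75 * 35664)
        = 10000 / 26748
        = 0.37386 m = 37.39 cm


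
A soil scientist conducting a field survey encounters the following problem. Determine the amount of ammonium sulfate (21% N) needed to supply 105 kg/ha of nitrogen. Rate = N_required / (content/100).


Rate = N_required / (N_content / 100)
     = 105 / (21 / 100)
     = 105 / 0.21
     = 500 kg/ha


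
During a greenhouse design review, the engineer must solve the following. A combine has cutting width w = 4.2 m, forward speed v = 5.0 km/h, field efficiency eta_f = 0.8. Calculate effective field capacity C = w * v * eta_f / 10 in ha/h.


C = w * v * eta_f / 10
  = 4.2 * 5.0 * 0.8 / 10
  = 16.80 / 10
  = 1.68 ha/h


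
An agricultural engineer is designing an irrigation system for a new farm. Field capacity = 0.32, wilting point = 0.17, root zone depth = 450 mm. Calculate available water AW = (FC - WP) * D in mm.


AW = (FC - WP) * D
   = (0.32 - 0.17) * 450
   = 0.15 * 450
   = 67.50 mm


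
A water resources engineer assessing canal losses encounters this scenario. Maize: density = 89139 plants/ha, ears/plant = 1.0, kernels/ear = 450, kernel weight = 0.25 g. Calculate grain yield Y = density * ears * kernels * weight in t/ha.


Y = density * ears * kernels * kw
  = 89139 * 1.0 * 450 * 0.25 g/ha
  = 10028137.50 g/ha
  = 10028.14 kg/ha = 10.03 t/ha


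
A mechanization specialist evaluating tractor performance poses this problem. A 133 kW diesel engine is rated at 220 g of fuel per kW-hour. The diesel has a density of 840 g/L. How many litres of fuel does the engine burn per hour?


FC = P * BSFC / rho_fuel
   = 133 * 220 / 840
   = 29260 / 840
   = 34.83 L/h


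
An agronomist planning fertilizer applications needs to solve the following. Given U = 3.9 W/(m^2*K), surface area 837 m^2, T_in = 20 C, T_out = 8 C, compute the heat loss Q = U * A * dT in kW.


dT = 20 - (8) = 12 K
Q = U * A * dT
  = 3.9 * 837 * 12
  = 39171.60 W = 39.17 kW


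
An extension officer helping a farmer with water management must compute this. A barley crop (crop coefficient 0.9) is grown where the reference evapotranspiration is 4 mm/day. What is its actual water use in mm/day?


ETc = Kc * ET0
    = 0.9 * 4
    = 3.60 mm/day


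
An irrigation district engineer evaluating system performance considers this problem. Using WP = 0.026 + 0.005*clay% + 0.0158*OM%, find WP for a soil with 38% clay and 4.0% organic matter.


WP = 0.026 + 0.005*38 + 0.0158*4.0
   = 0.026 + 0.1900 + 0.0632
   = 0.2792


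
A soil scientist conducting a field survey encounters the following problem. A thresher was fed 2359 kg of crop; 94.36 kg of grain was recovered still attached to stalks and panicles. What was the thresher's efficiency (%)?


eta = (total - unthreshed) / total * 100
    = (2359 - 94.36) / 2359 * 100
    = 2264.64 / 2359 * 100
    = 96%


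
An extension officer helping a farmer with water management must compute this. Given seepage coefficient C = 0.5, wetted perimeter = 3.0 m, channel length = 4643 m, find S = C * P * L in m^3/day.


S = C * P * L
  = 0.5 * 3.0 * 4643
  = 6964.50 m^3/day


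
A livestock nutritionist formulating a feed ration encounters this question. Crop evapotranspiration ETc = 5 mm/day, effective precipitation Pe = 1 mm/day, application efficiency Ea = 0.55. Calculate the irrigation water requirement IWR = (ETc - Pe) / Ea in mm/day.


IWR = (ETc - Pe) / Ea
    = (5 - 1) / 0.55
    = 4 / 0.55
    = 7.27 mm/day


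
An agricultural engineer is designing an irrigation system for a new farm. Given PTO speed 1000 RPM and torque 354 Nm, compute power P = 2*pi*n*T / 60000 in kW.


P = 2*pi*n*T / 60000
  = 2*pi * 1000 * 354 / 60000
  = 2224247.60 / 60000
  = 37.07 kW


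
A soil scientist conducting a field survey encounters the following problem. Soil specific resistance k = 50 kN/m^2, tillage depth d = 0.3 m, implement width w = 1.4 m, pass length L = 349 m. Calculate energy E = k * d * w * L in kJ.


E = k * d * w * L
  = 50 * 0.3 * 1.4 * 349
  = 7329 kJ


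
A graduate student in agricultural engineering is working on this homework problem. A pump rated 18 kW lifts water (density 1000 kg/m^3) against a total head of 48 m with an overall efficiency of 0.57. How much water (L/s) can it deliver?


Q = (P * 1000 * eta) / (rho * g * H)
  = (18 * 1000 * 0.57) / (1000 * 9.81 * 48)
  = 10260 / 470880
  = 0.02179 m^3/s = 21.79 L/s


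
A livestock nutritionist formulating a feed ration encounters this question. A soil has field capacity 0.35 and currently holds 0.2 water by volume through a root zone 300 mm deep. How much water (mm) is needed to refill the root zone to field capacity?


SMD = (FC - theta) * D
    = (0.35 - 0.2) * 300
    = 0.150 * 300
    = 45 mm


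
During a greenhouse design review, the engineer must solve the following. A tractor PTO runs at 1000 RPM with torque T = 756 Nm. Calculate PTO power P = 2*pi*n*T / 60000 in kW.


P = 2*pi*n*T / 60000
  = 2*pi * 1000 * 756 / 60000
  = 4750088.09 / 60000
  = 79.17 kW


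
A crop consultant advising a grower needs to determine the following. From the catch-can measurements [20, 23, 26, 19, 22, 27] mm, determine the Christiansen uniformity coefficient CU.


xbar = 137 / 6 = 22.833
sum|xi - xbar| = 15
CU = 100 * (1 - 15 / (6 * 22.833))
   = 100 * (1 - 0.1095)
   = 89.05%


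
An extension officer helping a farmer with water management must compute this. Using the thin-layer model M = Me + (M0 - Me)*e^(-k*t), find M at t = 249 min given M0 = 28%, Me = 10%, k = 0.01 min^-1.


M = Me + (M0 - Me) * e^(-k*t)
  = 10 + (28 - 10) * e^(-0.01*249)
  = 10 + 18 * e^(-2.490)
  = 10 + 18 * 0.08291
  = 10 + 1.4924
  = 11.49%


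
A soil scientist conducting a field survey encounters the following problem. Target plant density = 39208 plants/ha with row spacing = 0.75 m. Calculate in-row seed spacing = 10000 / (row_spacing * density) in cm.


spacing = 10000 / (row_sp * density)
        = 10000 / (0.75 * 39208)
        = 10000 / 29406
        = 0.34007 m = 34.01 cm


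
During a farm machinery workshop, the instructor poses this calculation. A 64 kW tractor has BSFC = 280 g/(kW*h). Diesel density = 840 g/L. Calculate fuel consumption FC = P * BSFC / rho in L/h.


FC = P * BSFC / rho_fuel
   = 64 * 280 / 840
   = 17920 / 840
   = 21.33 L/h


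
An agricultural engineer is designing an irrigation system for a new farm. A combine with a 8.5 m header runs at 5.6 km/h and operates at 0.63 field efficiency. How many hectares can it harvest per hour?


C = w * v * eta_f / 10
  = 8.5 * 5.6 * 0.63 / 10
  = 29.99 / 10
  = 3.00 ha/h


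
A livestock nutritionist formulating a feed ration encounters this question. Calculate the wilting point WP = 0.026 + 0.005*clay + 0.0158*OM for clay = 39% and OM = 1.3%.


WP = 0.026 + 0.005*39 + 0.0158*1.3
   = 0.026 + 0.1950 + 0.0205
   = 0.2415


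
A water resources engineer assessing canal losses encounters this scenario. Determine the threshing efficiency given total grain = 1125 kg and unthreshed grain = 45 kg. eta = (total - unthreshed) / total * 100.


eta = (total - unthreshed) / total * 100
    = (1125 - 45) / 1125 * 100
    = 1080 / 1125 * 100
    = 96%


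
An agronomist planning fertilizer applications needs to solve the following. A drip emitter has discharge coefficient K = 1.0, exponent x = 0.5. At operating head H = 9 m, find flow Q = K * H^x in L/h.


Q = K * H^x
  = 1.0 * 9^0.5
  = 1.0 * 3
  = 3 L/h


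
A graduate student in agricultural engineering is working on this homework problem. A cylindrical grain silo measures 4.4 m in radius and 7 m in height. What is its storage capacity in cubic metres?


V = pi * r^2 * h
  = pi * 4.4^2 * 7
  = pi * 19.36 * 7
  = 425.75 m^3


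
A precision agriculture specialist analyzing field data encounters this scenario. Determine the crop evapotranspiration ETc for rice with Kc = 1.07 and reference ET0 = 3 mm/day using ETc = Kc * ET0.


ETc = Kc * ET0
    = 1.07 * 3
    = 3.21 mm/day


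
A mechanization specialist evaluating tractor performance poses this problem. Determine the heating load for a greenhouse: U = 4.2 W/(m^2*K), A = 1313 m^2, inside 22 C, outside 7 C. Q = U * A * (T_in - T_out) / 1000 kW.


dT = 22 - (7) = 15 K
Q = U * A * dT
  = 4.2 * 1313 * 15
  = 82719 W = 82.72 kW


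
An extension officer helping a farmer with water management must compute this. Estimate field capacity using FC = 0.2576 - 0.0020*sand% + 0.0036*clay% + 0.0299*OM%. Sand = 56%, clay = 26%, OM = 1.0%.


FC = 0.2576 - 0.0020*56 + 0.0036*26 + 0.0299*1.0
   = 0.2576 - 0.1120 + 0.0936 + 0.0299
   = 0.2691


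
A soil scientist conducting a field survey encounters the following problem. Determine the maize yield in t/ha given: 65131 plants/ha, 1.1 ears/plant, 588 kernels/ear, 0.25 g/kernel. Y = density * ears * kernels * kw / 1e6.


Y = density * ears * kernels * kw
  = 65131 * 1.1 * 588 * 0.25 g/ha
  = 10531682.70 g/ha
  = 10531.68 kg/ha = 10.53 t/ha


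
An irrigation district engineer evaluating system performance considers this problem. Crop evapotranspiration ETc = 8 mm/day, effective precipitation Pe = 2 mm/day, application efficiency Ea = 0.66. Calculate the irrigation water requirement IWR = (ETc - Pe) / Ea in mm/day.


IWR = (ETc - Pe) / Ea
    = (8 - 2) / 0.66
    = 6 / 0.66
    = 9.09 mm/day


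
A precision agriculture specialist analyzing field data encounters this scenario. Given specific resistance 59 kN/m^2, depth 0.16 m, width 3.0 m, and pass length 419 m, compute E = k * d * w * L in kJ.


E = k * d * w * L
  = 59 * 0.16 * 3.0 * 419
  = 11866.08 kJ


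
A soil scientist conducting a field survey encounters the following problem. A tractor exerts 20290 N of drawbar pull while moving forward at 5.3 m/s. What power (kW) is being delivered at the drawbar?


P = F * v / 1000
  = 20290 * 5.3 / 1000
  = 107537 / 1000
  = 107.54 kW


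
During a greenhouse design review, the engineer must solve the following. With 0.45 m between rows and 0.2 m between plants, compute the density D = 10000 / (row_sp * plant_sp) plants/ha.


D = 10000 / (row_sp * plant_sp)
  = 10000 / (0.45 * 0.2)
  = 10000 / 0.0900
  = 111111.11 plants/ha


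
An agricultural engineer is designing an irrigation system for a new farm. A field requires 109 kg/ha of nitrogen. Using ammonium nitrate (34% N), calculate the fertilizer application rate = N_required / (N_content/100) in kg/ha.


Rate = N_required / (N_content / 100)
     = 109 / (34 / 100)
     = 109 / 0.34
     = 320.59 kg/ha


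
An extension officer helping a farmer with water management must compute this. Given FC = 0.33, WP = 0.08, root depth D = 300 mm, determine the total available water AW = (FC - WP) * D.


AW = (FC - WP) * D
   = (0.33 - 0.08) * 300
   = 0.25 * 300
   = 75 mm


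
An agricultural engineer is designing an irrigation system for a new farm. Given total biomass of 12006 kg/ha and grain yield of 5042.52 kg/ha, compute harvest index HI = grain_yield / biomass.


HI = grain_yield / biomass
   = 5042.52 / 12006
   = 0.42


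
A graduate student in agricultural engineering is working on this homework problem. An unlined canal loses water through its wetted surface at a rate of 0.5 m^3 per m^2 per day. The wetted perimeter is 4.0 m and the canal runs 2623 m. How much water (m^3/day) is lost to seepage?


S = C * P * L
  = 0.5 * 4.0 * 2623
  = 5246 m^3/day


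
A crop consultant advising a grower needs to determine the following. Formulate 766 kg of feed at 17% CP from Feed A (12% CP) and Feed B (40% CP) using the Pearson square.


parts_A = CP_b - target = 40 - 17 = 23
parts_B = target - CP_a = 17 - 12 = 5
total_parts = 23 + 5 = 28
Feed A = 766 * 23 / 28 = 629.21 kg
Feed B = 766 * 5 / 28 = 136.79 kg

629.21 kg


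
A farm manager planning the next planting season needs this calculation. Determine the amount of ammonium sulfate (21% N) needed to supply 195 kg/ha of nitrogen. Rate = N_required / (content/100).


Rate = N_required / (N_content / 100)
     = 195 / (21 / 100)
     = 195 / 0.21
     = 928.57 kg/ha


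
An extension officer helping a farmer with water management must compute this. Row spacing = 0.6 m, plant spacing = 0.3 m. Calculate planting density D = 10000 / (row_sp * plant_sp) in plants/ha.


D = 10000 / (row_sp * plant_sp)
  = 10000 / (0.6 * 0.3)
  = 10000 / 0.1800
  = 55555.56 plants/ha


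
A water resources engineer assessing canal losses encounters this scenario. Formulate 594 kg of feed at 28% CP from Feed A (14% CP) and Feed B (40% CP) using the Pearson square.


parts_A = CP_b - target = 40 - 28 = 12
parts_B = target - CP_a = 28 - 14 = 14
total_parts = 12 + 14 = 26
Feed A = 594 * 12 / 26 = 274.15 kg
Feed B = 594 * 14 / 26 = 319.85 kg

274.15 kg


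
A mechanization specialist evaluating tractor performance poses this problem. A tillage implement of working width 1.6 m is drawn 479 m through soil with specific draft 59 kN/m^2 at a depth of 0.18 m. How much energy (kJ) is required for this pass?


E = k * d * w * L
  = 59 * 0.18 * 1.6 * 479
  = 8139.17 kJ


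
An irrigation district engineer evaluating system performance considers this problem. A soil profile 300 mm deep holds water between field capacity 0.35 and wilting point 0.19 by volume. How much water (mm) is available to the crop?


AW = (FC - WP) * D
   = (0.35 - 0.19) * 300
   = 0.16 * 300
   = 48 mm


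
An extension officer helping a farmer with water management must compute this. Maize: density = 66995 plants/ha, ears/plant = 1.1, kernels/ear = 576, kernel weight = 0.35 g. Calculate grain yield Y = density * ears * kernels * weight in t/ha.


Y = density * ears * kernels * kw
  = 66995 * 1.1 * 576 * 0.35 g/ha
  = 14856811.20 g/ha
  = 14856.81 kg/ha = 14.86 t/ha


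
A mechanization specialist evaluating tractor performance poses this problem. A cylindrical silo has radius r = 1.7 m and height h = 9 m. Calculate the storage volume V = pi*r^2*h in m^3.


V = pi * r^2 * h
  = pi * 1.7^2 * 9
  = pi * 2.89 * 9
  = 81.71 m^3


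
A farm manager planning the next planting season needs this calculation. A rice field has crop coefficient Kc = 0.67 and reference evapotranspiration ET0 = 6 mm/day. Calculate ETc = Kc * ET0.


ETc = Kc * ET0
    = 0.67 * 6
    = 4.02 mm/day


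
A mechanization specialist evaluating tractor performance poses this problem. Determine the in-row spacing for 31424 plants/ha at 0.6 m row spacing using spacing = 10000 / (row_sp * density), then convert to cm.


spacing = 10000 / (row_sp * density)
        = 10000 / (0.6 * 31424)
        = 10000 / 18854.40
        = 0.53038 m = 53.04 cm


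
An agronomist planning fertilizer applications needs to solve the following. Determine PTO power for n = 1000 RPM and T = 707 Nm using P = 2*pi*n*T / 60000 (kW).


P = 2*pi*n*T / 60000
  = 2*pi * 1000 * 707 / 60000
  = 4442212.01 / 60000
  = 74.04 kW


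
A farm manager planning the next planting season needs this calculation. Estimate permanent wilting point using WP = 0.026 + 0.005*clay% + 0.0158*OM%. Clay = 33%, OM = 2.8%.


WP = 0.026 + 0.005*33 + 0.0158*2.8
   = 0.026 + 0.1650 + 0.0442
   = 0.2352


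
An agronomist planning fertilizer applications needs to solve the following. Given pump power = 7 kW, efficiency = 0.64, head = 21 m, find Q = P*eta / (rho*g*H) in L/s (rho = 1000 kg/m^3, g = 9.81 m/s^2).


Q = (P * 1000 * eta) / (rho * g * H)
  = (7 * 1000 * 0.64) / (1000 * 9.81 * 21)
  = 4480 / 206010
  = 0.02175 m^3/s = 21.75 L/s


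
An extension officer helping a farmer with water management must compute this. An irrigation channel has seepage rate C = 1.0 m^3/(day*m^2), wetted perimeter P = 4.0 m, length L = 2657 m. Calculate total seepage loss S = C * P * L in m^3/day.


S = C * P * L
  = 1.0 * 4.0 * 2657
  = 10628 m^3/day


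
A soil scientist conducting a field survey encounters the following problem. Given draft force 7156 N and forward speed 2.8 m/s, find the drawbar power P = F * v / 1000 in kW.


P = F * v / 1000
  = 7156 * 2.8 / 1000
  = 20036.80 / 1000
  = 20.04 kW


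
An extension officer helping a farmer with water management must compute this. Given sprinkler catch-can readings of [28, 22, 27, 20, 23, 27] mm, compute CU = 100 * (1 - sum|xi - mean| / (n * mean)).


xbar = 147 / 6 = 24.500
sum|xi - xbar| = 17
CU = 100 * (1 - 17 / (6 * 24.500))
   = 100 * (1 - 0.1156)
   = 88.44%


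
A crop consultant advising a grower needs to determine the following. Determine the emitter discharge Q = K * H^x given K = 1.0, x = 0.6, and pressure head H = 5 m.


Q = K * H^x
  = 1.0 * 5^0.6
  = 1.0 * 2.6265
  = 2.63 L/h


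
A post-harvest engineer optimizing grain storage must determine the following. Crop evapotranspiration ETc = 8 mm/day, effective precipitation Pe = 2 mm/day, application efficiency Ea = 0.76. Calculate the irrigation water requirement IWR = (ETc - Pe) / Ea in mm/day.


IWR = (ETc - Pe) / Ea
    = (8 - 2) / 0.76
    = 6 / 0.76
    = 7.89 mm/day


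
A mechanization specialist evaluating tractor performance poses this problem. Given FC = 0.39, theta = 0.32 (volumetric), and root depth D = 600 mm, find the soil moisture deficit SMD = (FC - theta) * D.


SMD = (FC - theta) * D
    = (0.39 - 0.32) * 600
    = 0.070 * 600
    = 42 mm


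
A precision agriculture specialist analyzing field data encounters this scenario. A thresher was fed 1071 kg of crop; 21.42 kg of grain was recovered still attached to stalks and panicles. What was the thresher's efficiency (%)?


eta = (total - unthreshed) / total * 100
    = (1071 - 21.42) / 1071 * 100
    = 1049.58 / 1071 * 100
    = 98%


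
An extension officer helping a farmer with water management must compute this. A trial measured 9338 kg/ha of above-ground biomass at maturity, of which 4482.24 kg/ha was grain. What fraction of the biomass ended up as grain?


HI = grain_yield / biomass
   = 4482.24 / 9338
   = 0.48


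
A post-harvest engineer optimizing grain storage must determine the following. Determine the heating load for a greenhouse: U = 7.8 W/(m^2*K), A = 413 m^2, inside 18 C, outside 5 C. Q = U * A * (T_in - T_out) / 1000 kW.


dT = 18 - (5) = 13 K
Q = U * A * dT
  = 7.8 * 413 * 13
  = 41878.20 W = 41.88 kW


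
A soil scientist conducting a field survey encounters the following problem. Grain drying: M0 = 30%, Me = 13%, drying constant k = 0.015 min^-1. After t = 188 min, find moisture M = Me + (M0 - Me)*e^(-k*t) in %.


M = Me + (M0 - Me) * e^(-k*t)
  = 13 + (30 - 13) * e^(-0.015*188)
  = 13 + 17 * e^(-2.820)
  = 13 + 17 * 0.05961
  = 13 + 1.0133
  = 14.01%


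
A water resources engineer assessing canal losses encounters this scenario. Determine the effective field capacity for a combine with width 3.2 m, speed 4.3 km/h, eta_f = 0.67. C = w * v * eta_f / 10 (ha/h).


C = w * v * eta_f / 10
  = 3.2 * 4.3 * 0.67 / 10
  = 9.22 / 10
  = 0.92 ha/h


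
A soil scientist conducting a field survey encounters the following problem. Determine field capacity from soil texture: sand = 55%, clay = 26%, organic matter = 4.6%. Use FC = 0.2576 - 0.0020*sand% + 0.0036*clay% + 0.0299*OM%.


FC = 0.2576 - 0.0020*55 + 0.0036*26 + 0.0299*4.6
   = 0.2576 - 0.1100 + 0.0936 + 0.1375
   = 0.3787


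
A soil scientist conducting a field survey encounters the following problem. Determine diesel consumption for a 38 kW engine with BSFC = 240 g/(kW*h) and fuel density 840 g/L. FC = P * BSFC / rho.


FC = P * BSFC / rho_fuel
   = 38 * 240 / 840
   = 9120 / 840
   = 10.86 L/h


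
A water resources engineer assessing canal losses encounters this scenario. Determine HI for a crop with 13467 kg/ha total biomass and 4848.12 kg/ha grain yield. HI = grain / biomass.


HI = grain_yield / biomass
   = 4848.12 / 13467
   = 0.36


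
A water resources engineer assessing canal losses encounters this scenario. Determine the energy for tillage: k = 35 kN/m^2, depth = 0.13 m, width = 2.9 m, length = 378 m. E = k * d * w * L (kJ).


E = k * d * w * L
  = 35 * 0.13 * 2.9 * 378
  = 4987.71 kJ


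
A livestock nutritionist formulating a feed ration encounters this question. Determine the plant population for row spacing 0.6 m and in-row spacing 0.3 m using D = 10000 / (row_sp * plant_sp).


D = 10000 / (row_sp * plant_sp)
  = 10000 / (0.6 * 0.3)
  = 10000 / 0.1800
  = 55555.56 plants/ha


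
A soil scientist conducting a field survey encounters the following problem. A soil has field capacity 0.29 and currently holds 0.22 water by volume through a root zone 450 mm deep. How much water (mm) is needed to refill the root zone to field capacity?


SMD = (FC - theta) * D
    = (0.29 - 0.22) * 450
    = 0.070 * 450
    = 31.50 mm
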